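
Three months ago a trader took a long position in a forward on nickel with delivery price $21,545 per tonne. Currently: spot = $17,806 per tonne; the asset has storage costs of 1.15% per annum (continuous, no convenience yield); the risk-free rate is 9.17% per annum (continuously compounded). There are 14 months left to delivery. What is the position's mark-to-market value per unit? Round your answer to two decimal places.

-$1312.55 per tonne

Current fair forward for the remaining 14 months: F = S·e^((r + u)·T), (r + u) = 0.0917 + 0.0115 = 0.1032
F = 17806 · e^(0.1032 × 14/12) = 17806 × 1.12794794 = 20084.2410
Value of long forward = (F − K)·e^(−rT) = (20084.2410 − 21545) · e^(−0.0917·14/12)
= -1460.7590 × 0.89854065 = -1312.55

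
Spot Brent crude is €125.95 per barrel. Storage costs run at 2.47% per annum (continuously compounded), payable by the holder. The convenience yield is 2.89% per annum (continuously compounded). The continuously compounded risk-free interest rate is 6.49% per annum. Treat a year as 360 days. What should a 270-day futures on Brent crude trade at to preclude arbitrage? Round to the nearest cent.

Net carry = r + u − y = 0.0649 + 0.0247 − 0.0289 = 0.0607
F = S·e^((r+u−y)T) = 125.95 · e^(0.0607 × 270/360) = 125.95 · e^0.045525
= 125.95 × 1.046577 = €131.82 per barrel

€131.82 per barrel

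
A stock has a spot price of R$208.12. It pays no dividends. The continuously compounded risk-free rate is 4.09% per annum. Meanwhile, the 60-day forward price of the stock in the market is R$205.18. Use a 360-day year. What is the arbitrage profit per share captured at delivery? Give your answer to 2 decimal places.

Fair forward: F* = S·e^(carry·T), with carry = r = 0.0409
F* = 208.12 · e^(0.0409 × 60/360) = 208.12 · e^0.006817 = 208.12 × 1.006840 = R$209.5435
Market R$205.18 < fair R$209.5435: forward underpriced → reverse cash-and-carry (short spot, go long the forward).
At maturity, profit = |F_mkt − F*| = |205.18 − 209.5435| = R$4.36 per share

R$4.36 per share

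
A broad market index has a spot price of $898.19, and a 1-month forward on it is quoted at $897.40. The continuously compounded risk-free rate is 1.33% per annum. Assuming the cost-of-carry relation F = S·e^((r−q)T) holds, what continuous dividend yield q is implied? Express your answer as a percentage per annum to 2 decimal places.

From F = S·e^((r−q)T): (r − q) = ln(F/S)/T
ln(897.40/898.19) = ln(0.999120) = -0.000880
(r − q) = -0.000880 / (1/12) = -0.010560
q = r − ln(F/S)/T = 0.0133 + 0.010560 = 0.023860
q = 2.39%

2.39%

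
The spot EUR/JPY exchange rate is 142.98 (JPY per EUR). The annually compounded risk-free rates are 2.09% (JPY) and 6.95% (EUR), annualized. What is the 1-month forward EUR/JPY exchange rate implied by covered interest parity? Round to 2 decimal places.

142.43

By covered interest parity, F = S · (1+r_JPY)^T / (1+r_EUR)^T
= 142.98 × 1.001725 / 1.005615 = 142.98 × 0.996132
F = 142.43 JPY per EUR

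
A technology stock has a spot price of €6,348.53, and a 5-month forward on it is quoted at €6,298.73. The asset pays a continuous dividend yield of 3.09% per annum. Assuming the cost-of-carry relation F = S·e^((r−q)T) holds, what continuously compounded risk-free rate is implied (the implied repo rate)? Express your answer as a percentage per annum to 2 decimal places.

From F = S·e^((r−q)T): (r − q) = ln(F/S)/T
ln(6298.73/6348.53) = ln(0.992156) = -0.007875
(r − q) = -0.007875 / (5/12) = -0.018900
r = ln(F/S)/T + q = -0.018900 + 0.0309 = 0.012000
r = 1.20%

1.20%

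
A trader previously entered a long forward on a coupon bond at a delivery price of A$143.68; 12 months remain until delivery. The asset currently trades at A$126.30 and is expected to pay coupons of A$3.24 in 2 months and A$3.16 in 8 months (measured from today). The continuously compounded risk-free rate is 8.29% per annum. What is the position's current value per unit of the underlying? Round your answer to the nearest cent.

PV(remaining coupons) I = 3.24·e^(−0.0829·2/12) + 3.16·e^(−0.0829·8/12) = 6.1856
Current forward F = (S − I)·e^(rT) = (126.30 − 6.1856)·e^(0.0829·12/12) = 120.1144 × 1.086433 = 130.4962
Value (long) = (F − K)·e^(−rT) = (130.4962 − 143.68) × 0.920443 = -12.1349
Value = -A$12.13

-A$12.13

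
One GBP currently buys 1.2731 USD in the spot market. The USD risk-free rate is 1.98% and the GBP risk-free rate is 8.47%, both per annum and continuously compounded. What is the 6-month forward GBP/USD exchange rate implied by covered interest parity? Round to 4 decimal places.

F = S·e^((r_USD − r_GBP)T) = 1.2731 · e^((0.0198 − 0.0847) × 6/12)
= 1.2731 · e^-0.032450 = 1.2731 × 0.968071
F = 1.2325 USD per GBP

1.2325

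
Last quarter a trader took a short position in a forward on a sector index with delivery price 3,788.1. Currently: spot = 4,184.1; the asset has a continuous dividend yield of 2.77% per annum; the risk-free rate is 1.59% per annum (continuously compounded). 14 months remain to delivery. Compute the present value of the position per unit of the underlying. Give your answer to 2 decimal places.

-332.57

Current fair forward for the remaining 14 months: F = S·e^((r − q)·T), (r − q) = 0.0159 − 0.0277 = -0.0118
F = 4184.1 · e^(-0.0118 × 14/12) = 4184.1 × 0.98632766 = 4126.8936
Value of long forward = (F − K)·e^(−rT) = (4126.8936 − 3788.1) · e^(−0.0159·14/12)
= 338.7936 × 0.98162099 = 332.57
Short position value = −(long value) = -332.57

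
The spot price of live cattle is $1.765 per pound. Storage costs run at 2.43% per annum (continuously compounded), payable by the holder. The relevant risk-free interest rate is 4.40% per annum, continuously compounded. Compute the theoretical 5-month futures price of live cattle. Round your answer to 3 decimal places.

Net carry = r + u − y = 0.0440 + 0.0243 − 0.0000 = 0.0683
F = S·e^((r+u−y)T) = 1.765 · e^(0.0683 × 5/12) = 1.765 · e^0.028458
= 1.765 × 1.028867 = $1.816 per pound

$1.816 per pound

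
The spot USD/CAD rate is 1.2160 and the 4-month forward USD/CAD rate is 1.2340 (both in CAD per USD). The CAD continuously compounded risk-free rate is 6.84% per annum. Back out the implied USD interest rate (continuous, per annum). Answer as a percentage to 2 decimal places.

2.43%

F = S·e^((r_CAD − r_USD)T) ⇒ r_USD = r_CAD − ln(F/S)/T
ln(1.2340/1.2160) = 0.014694; /(4/12) = 0.044082
r_USD = 0.0684 − 0.044082 = 0.024318
r_USD = 2.43%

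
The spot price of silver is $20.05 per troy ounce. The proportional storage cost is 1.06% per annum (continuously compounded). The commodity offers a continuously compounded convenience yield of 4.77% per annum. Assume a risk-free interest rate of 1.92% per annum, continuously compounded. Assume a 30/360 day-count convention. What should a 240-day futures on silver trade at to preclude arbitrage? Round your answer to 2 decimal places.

$19.81 per troy ounce

Net carry = r + u − y = 0.0192 + 0.0106 − 0.0477 = -0.0179
F = S·e^((r+u−y)T) = 20.05 · e^(-0.0179 × 240/360) = 20.05 · e^-0.011933
= 20.05 × 0.988138 = $19.81 per troy ounce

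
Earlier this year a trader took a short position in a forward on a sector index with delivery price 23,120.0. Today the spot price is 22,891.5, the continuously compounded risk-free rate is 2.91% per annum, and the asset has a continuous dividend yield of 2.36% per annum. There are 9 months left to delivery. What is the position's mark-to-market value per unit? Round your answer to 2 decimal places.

Current fair forward for the remaining 9 months: F = S·e^((r − q)·T), (r − q) = 0.0291 − 0.0236 = 0.0055
F = 22891.5 · e^(0.0055 × 9/12) = 22891.5 × 1.00413352 = 22986.1225
Value of long forward = (F − K)·e^(−rT) = (22986.1225 − 23120.0) · e^(−0.0291·9/12)
= -133.8775 × 0.97841144 = -130.99
Short position value = −(long value) = 130.99

130.99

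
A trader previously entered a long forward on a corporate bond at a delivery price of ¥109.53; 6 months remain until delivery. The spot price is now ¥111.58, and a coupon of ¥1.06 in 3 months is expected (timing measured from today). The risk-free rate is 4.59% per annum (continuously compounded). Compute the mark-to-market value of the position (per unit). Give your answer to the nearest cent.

PV(remaining coupons) I = 1.06·e^(−0.0459·3/12) = 1.0479
Current forward F = (S − I)·e^(rT) = (111.58 − 1.0479)·e^(0.0459·6/12) = 110.5321 × 1.023215 = 113.0981
Value (long) = (F − K)·e^(−rT) = (113.0981 − 109.53) × 0.977311 = 3.4871
Value = ¥3.49

¥3.49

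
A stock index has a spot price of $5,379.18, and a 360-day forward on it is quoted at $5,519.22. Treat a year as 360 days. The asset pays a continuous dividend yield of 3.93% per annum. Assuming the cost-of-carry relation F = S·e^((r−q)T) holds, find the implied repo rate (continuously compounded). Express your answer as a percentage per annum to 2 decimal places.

From F = S·e^((r−q)T): (r − q) = ln(F/S)/T
ln(5519.22/5379.18) = ln(1.026034) = 0.025701
(r − q) = 0.025701 / (360/360) = 0.025701
r = ln(F/S)/T + q = 0.025701 + 0.0393 = 0.065001
r = 6.50%

6.50%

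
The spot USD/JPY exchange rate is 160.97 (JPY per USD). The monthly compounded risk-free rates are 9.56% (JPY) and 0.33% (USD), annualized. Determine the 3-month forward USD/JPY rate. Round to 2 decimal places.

164.71

By covered interest parity, F = S · (1+r_JPY/12)^(12T) / (1+r_USD/12)^(12T)
= 160.97 × 1.024091 / 1.000825 = 160.97 × 1.023247
F = 164.71 JPY per USD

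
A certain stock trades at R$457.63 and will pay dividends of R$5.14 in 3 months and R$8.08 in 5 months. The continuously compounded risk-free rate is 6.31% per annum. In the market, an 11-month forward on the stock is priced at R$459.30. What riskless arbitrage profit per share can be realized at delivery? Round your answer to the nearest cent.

R$11.88 per share

PV(dividends) I = 5.14·e^(−0.0631·3/12) + 8.08·e^(−0.0631·5/12) = 12.9299
Fair forward F* = (S − I)·e^(rT) = (457.63 − 12.9299)·e^0.057842 = 444.7001 × 1.059548 = 471.1811
Market R$459.30 < fair 471.1811: forward underpriced → reverse cash-and-carry (short the stock, invest proceeds at r, pay the dividends, go long the forward).
Profit at T = |F_mkt − F*| = |459.30 − 471.1811| = R$11.88 per share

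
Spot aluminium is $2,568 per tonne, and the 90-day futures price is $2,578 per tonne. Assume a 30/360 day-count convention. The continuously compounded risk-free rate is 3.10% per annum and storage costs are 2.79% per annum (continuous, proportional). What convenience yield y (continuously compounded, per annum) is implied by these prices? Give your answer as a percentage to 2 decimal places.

F = S·e^((r+u−y)T) ⇒ (r+u−y) = ln(F/S)/T
ln(2578/2568) = 0.003887; /T ⇒ 0.015548
y = r + u − ln(F/S)/T = 0.0310 + 0.0279 − 0.015548 = 0.043352
y = 4.34%

4.34%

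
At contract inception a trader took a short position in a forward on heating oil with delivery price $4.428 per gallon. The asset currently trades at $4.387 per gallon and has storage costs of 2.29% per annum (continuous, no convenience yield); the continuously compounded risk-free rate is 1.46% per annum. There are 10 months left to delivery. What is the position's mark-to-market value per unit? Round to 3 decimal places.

-$0.097 per gallon

Current fair forward for the remaining 10 months: F = S·e^((r + u)·T), (r + u) = 0.0146 + 0.0229 = 0.0375
F = 4.387 · e^(0.0375 × 10/12) = 4.387 × 1.031743 = 4.5263
Value of long forward = (F − K)·e^(−rT) = (4.5263 − 4.428) · e^(−0.0146·10/12)
= 0.0983 × 0.987907 = 0.097
Short position value = −(long value) = -$0.097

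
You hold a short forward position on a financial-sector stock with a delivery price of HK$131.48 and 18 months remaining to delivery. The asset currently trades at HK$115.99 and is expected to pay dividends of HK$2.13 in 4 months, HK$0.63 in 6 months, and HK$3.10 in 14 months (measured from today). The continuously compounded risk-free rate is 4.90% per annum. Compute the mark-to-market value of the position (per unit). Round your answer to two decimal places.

PV(remaining dividends) I = 2.13·e^(−0.0490·4/12) + 0.63·e^(−0.0490·6/12) + 3.10·e^(−0.0490·14/12) = 5.6380
Current forward F = (S − I)·e^(rT) = (115.99 − 5.6380)·e^(0.0490·18/12) = 110.3520 × 1.076269 = 118.7684
Value (long) = (F − K)·e^(−rT) = (118.7684 − 131.48) × 0.929136 = -11.8108
Short position value = −(long value) = HK$11.81

HK$11.81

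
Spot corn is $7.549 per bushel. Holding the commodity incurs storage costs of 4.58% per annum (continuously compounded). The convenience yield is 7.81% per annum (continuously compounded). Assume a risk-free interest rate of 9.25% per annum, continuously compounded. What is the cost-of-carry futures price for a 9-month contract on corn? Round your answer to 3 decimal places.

Net carry = r + u − y = 0.0925 + 0.0458 − 0.0781 = 0.0602
F = S·e^((r+u−y)T) = 7.549 · e^(0.0602 × 9/12) = 7.549 · e^0.045150
= 7.549 × 1.046185 = $7.898 per bushel

$7.898 per bushel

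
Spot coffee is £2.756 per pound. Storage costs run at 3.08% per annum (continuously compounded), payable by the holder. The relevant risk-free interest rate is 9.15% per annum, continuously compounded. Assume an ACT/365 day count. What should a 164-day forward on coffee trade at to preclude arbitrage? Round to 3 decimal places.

£2.912 per pound

Net carry = r + u − y = 0.0915 + 0.0308 − 0.0000 = 0.1223
F = S·e^((r+u−y)T) = 2.756 · e^(0.1223 × 164/365) = 2.756 · e^0.054951
= 2.756 × 1.056489 = £2.912 per pound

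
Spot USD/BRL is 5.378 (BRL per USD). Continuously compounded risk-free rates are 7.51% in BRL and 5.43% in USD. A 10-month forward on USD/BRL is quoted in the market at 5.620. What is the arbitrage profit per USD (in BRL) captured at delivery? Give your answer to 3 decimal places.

0.148 per USD (in BRL)

Fair forward: F* = S·e^(carry·T), with carry = (r_BRL − r_USD) = 0.0751 − 0.0543 = 0.0208
F* = 5.378 · e^(0.0208 × 10/12) = 5.378 · e^0.017333 = 5.378 × 1.017484 = 5.4720
Market 5.620 > fair 5.4720: forward overpriced → cash-and-carry (buy spot, short the forward).
At maturity, profit = |F_mkt − F*| = |5.620 − 5.4720| = 0.148 per USD (in BRL)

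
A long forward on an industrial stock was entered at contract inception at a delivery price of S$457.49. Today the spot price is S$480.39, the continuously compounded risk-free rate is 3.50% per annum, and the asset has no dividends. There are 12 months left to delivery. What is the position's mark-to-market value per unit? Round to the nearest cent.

S$38.64

Current fair forward for the remaining 12 months: F = S·e^(r·T), r = 0.0350
F = 480.39 · e^(0.0350 × 12/12) = 480.39 × 1.035620 = 497.5015
Value of long forward = (F − K)·e^(−rT) = (497.5015 − 457.49) · e^(−0.0350·12/12)
= 40.0115 × 0.965605 = 38.64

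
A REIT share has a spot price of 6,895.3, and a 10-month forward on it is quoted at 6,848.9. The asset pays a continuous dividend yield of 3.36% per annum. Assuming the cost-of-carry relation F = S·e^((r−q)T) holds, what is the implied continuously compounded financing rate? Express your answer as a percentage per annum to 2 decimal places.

2.55%

From F = S·e^((r−q)T): (r − q) = ln(F/S)/T
ln(6848.9/6895.3) = ln(0.993271) = -0.006752
(r − q) = -0.006752 / (10/12) = -0.008102
r = ln(F/S)/T + q = -0.008102 + 0.0336 = 0.025498
r = 2.55%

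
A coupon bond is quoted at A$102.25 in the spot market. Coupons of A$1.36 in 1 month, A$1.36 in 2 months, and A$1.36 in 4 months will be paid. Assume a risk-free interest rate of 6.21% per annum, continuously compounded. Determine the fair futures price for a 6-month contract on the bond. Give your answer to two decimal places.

A$101.32

PV(coupons) I = 1.36·e^(−0.0621·1/12) + 1.36·e^(−0.0621·2/12) + 1.36·e^(−0.0621·4/12)
I = 1.3530 + 1.3460 + 1.3321 = 4.0311
F = (S − I)·e^(rT) = (102.25 − 4.0311) · e^(0.0621·6/12)
= 98.2189 · e^0.031050 = 98.2189 × 1.031537 = A$101.32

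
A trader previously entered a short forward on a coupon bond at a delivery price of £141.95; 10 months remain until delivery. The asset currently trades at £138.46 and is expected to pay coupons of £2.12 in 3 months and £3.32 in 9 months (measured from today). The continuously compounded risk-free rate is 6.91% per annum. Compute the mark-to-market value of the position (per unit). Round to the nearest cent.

£0.78

PV(remaining coupons) I = 2.12·e^(−0.0691·3/12) + 3.32·e^(−0.0691·9/12) = 5.2360
Current forward F = (S − I)·e^(rT) = (138.46 − 5.2360)·e^(0.0691·10/12) = 133.2240 × 1.059274 = 141.1207
Value (long) = (F − K)·e^(−rT) = (141.1207 − 141.95) × 0.944043 = -0.7829
Short position value = −(long value) = £0.78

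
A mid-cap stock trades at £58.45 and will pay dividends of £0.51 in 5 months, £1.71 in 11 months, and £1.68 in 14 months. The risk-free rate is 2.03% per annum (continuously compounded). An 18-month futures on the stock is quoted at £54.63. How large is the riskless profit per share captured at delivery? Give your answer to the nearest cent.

PV(dividends) I = 0.51·e^(−0.0203·5/12) + 1.71·e^(−0.0203·11/12) + 1.68·e^(−0.0203·14/12) = 3.8249
Fair futures F* = (S − I)·e^(rT) = (58.45 − 3.8249)·e^0.030450 = 54.6251 × 1.030918 = 56.3140
Market £54.63 < fair 56.3140: forward underpriced → reverse cash-and-carry (short the stock, invest proceeds at r, pay the dividends, go long the forward).
Profit at T = |F_mkt − F*| = |54.63 − 56.3140| = £1.68 per share

£1.68 per share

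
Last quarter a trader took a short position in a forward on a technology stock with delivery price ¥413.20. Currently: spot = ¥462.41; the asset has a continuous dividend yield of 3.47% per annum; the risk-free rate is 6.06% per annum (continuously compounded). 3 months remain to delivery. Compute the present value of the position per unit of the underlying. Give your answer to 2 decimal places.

-¥51.43

Current fair forward for the remaining 3 months: F = S·e^((r − q)·T), (r − q) = 0.0606 − 0.0347 = 0.0259
F = 462.41 · e^(0.0259 × 3/12) = 462.41 × 1.006496 = 465.4138
Value of long forward = (F − K)·e^(−rT) = (465.4138 − 413.20) · e^(−0.0606·3/12)
= 52.2138 × 0.984964 = 51.43
Short position value = −(long value) = -¥51.43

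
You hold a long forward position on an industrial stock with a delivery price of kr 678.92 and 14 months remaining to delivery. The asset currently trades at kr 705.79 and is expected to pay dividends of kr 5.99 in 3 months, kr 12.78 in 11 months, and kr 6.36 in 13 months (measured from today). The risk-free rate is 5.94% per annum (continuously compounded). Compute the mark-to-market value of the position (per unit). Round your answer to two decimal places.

kr 48.36

PV(remaining dividends) I = 5.99·e^(−0.0594·3/12) + 12.78·e^(−0.0594·11/12) + 6.36·e^(−0.0594·13/12) = 23.9681
Current forward F = (S − I)·e^(rT) = (705.79 − 23.9681)·e^(0.0594·14/12) = 681.8219 × 1.071758 = 730.7481
Value (long) = (F − K)·e^(−rT) = (730.7481 − 678.92) × 0.933047 = 48.3581
Value = kr 48.36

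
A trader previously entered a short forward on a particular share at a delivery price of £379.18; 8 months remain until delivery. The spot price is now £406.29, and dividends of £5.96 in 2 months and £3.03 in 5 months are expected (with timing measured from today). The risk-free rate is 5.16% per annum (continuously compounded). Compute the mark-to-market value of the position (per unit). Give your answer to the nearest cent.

PV(remaining dividends) I = 5.96·e^(−0.0516·2/12) + 3.03·e^(−0.0516·5/12) = 8.8745
Current forward F = (S − I)·e^(rT) = (406.29 − 8.8745)·e^(0.0516·8/12) = 397.4155 × 1.034999 = 411.3246
Value (long) = (F − K)·e^(−rT) = (411.3246 − 379.18) × 0.966185 = 31.0576
Short position value = −(long value) = -£31.06

-£31.06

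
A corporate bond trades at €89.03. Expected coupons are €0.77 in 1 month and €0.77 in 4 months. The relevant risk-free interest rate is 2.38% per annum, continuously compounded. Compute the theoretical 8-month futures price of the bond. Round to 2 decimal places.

PV(coupons) I = 0.77·e^(−0.0238·1/12) + 0.77·e^(−0.0238·4/12)
I = 0.7685 + 0.7639 = 1.5324
F = (S − I)·e^(rT) = (89.03 − 1.5324) · e^(0.0238·8/12)
= 87.4976 · e^0.015867 = 87.4976 × 1.015994 = €88.90

€88.90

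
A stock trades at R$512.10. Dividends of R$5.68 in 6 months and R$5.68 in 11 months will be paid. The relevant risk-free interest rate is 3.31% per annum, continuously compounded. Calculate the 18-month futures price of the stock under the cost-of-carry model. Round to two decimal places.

R$526.51

PV(dividends) I = 5.68·e^(−0.0331·6/12) + 5.68·e^(−0.0331·11/12)
I = 5.5868 + 5.5102 = 11.0970
F = (S − I)·e^(rT) = (512.10 − 11.0970) · e^(0.0331·18/12)
= 501.0030 · e^0.049650 = 501.0030 × 1.050903 = R$526.51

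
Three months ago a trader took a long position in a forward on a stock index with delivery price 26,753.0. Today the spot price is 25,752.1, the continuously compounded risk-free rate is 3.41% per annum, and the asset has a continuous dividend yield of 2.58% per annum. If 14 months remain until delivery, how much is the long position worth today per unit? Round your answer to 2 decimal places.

Current fair forward for the remaining 14 months: F = S·e^((r − q)·T), (r − q) = 0.0341 − 0.0258 = 0.0083
F = 25752.1 · e^(0.0083 × 14/12) = 25752.1 × 1.00973037 = 26002.6775
Value of long forward = (F − K)·e^(−rT) = (26002.6775 − 26753.0) · e^(−0.0341·14/12)
= -750.3225 × 0.96099763 = -721.06

-721.06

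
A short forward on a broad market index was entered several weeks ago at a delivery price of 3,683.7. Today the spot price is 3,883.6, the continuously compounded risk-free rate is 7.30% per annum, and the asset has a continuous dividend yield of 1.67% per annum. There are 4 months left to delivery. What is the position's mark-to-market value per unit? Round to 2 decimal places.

Current fair forward for the remaining 4 months: F = S·e^((r − q)·T), (r − q) = 0.0730 − 0.0167 = 0.0563
F = 3883.6 · e^(0.0563 × 4/12) = 3883.6 × 1.01894387 = 3957.1704
Value of long forward = (F − K)·e^(−rT) = (3957.1704 − 3683.7) · e^(−0.0730·4/12)
= 273.4704 × 0.97596034 = 266.90
Short position value = −(long value) = -266.90

-266.90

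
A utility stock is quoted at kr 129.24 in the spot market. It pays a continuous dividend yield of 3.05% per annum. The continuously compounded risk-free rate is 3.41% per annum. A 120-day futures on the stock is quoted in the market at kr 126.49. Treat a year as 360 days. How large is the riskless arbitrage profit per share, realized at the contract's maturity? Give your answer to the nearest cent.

kr 2.91 per share

Fair futures: F* = S·e^(carry·T), with carry = (r − q) = 0.0341 − 0.0305 = 0.0036
F* = 129.24 · e^(0.0036 × 120/360) = 129.24 · e^0.001200 = 129.24 × 1.001201 = kr 129.3952
Market kr 126.49 < fair kr 129.3952: forward underpriced → reverse cash-and-carry (short spot, go long the forward).
At maturity, profit = |F_mkt − F*| = |126.49 − 129.3952| = kr 2.91 per share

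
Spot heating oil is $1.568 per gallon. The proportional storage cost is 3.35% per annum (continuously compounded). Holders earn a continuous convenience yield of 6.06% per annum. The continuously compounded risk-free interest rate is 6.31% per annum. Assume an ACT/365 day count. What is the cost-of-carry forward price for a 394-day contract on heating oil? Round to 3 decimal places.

$1.630 per gallon

Net carry = r + u − y = 0.0631 + 0.0335 − 0.0606 = 0.0360
F = S·e^((r+u−y)T) = 1.568 · e^(0.0360 × 394/365) = 1.568 · e^0.038860
= 1.568 × 1.039625 = $1.630 per gallon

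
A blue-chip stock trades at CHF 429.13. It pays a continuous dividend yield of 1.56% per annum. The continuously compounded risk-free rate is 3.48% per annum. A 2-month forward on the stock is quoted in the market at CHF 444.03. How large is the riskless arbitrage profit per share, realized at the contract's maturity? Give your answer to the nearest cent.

Fair forward: F* = S·e^(carry·T), with carry = (r − q) = 0.0348 − 0.0156 = 0.0192
F* = 429.13 · e^(0.0192 × 2/12) = 429.13 · e^0.003200 = 429.13 × 1.003205 = CHF 430.5054
Market CHF 444.03 > fair CHF 430.5054: forward overpriced → cash-and-carry (buy spot, short the forward).
At maturity, profit = |F_mkt − F*| = |444.03 − 430.5054| = CHF 13.52 per share

CHF 13.52 per share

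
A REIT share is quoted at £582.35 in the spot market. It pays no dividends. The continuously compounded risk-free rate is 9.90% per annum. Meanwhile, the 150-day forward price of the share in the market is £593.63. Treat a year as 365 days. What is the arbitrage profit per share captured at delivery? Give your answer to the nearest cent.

Fair forward: F* = S·e^(carry·T), with carry = r = 0.0990
F* = 582.35 · e^(0.0990 × 150/365) = 582.35 · e^0.040685 = 582.35 × 1.041524 = £606.5315
Market £593.63 < fair £606.5315: forward underpriced → reverse cash-and-carry (short spot, go long the forward).
At maturity, profit = |F_mkt − F*| = |593.63 − 606.5315| = £12.90 per share

£12.90 per share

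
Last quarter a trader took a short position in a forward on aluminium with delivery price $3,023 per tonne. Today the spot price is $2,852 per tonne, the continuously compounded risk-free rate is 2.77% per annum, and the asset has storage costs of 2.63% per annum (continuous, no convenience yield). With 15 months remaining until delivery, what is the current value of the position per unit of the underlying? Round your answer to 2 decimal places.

-$27.20 per tonne

Current fair forward for the remaining 15 months: F = S·e^((r + u)·T), (r + u) = 0.0277 + 0.0263 = 0.0540
F = 2852 · e^(0.0540 × 15/12) = 2852 × 1.06983026 = 3051.1559
Value of long forward = (F − K)·e^(−rT) = (3051.1559 − 3023) · e^(−0.0277·15/12)
= 28.1559 × 0.96596759 = 27.20
Short position value = −(long value) = -$27.20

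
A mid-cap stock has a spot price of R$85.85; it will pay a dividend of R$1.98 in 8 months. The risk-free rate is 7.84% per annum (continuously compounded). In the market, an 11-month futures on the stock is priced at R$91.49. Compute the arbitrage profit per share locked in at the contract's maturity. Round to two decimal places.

PV(dividends) I = 1.98·e^(−0.0784·8/12) = 1.8792
Fair futures F* = (S − I)·e^(rT) = (85.85 − 1.8792)·e^0.071867 = 83.9708 × 1.074512 = 90.2276
Market R$91.49 > fair 90.2276: forward overpriced → cash-and-carry (borrow at r, buy the stock and collect the dividends, short the forward).
Profit at T = |F_mkt − F*| = |91.49 − 90.2276| = R$1.26 per share

R$1.26 per share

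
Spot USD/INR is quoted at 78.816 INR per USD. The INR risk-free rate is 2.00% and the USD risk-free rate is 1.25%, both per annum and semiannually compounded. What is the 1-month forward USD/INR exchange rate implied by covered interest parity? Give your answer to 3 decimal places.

78.865

By covered interest parity, F = S · (1+r_INR/2)^(2T) / (1+r_USD/2)^(2T)
= 78.816 × 1.001660 / 1.001039 = 78.816 × 1.000620
F = 78.865 INR per USD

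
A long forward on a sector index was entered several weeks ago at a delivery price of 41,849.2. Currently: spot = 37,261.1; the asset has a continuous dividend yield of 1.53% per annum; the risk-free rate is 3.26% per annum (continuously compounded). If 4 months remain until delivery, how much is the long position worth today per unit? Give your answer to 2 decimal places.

Current fair forward for the remaining 4 months: F = S·e^((r − q)·T), (r − q) = 0.0326 − 0.0153 = 0.0173
F = 37261.1 · e^(0.0173 × 4/12) = 37261.1 × 1.00578333 = 37476.5932
Value of long forward = (F − K)·e^(−rT) = (37476.5932 − 41849.2) · e^(−0.0326·4/12)
= -4372.6068 × 0.98919216 = -4325.35

-4325.35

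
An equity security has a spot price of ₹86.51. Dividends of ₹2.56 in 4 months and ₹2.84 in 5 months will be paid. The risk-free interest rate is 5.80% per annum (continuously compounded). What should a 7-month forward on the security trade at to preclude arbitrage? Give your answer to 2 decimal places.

PV(dividends) I = 2.56·e^(−0.0580·4/12) + 2.84·e^(−0.0580·5/12)
I = 2.5110 + 2.7722 = 5.2832
F = (S − I)·e^(rT) = (86.51 − 5.2832) · e^(0.0580·7/12)
= 81.2268 · e^0.033833 = 81.2268 × 1.034412 = ₹84.02

₹84.02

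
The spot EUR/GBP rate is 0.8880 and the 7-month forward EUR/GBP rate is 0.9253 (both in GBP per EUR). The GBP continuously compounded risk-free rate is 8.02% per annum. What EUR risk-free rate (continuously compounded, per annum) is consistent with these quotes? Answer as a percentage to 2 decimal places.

F = S·e^((r_GBP − r_EUR)T) ⇒ r_EUR = r_GBP − ln(F/S)/T
ln(0.9253/0.8880) = 0.041146; /(7/12) = 0.070536
r_EUR = 0.0802 − 0.070536 = 0.009664
r_EUR = 0.97%

0.97%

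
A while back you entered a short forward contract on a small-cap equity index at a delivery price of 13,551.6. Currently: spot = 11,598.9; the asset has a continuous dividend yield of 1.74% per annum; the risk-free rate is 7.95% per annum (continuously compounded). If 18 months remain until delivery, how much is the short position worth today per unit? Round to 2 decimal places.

728.12

Current fair forward for the remaining 18 months: F = S·e^((r − q)·T), (r − q) = 0.0795 − 0.0174 = 0.0621
F = 11598.9 · e^(0.0621 × 18/12) = 11598.9 × 1.09762637 = 12731.2585
Value of long forward = (F − K)·e^(−rT) = (12731.2585 − 13551.6) · e^(−0.0795·18/12)
= -820.3415 × 0.88758588 = -728.12
Short position value = −(long value) = 728.12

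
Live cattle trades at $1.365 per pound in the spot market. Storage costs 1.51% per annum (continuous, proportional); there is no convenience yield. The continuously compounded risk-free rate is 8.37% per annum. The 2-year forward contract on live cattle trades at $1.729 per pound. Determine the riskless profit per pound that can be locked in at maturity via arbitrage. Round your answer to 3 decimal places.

$0.066 per pound

Fair forward: F* = S·e^(carry·T), with carry = (r + u) = 0.0837 + 0.0151 = 0.0988
F* = 1.365 · e^(0.0988 × 2) = 1.365 · e^0.197600 = 1.365 × 1.218475 = $1.6632
Market $1.729 > fair $1.6632: forward overpriced → cash-and-carry (buy spot, short the forward).
At maturity, profit = |F_mkt − F*| = |1.729 − 1.6632| = $0.066 per pound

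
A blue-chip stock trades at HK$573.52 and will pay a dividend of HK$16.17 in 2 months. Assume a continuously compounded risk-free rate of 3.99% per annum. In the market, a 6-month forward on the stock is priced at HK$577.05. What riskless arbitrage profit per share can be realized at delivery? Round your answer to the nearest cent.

HK$8.36 per share

PV(dividends) I = 16.17·e^(−0.0399·2/12) = 16.0628
Fair forward F* = (S − I)·e^(rT) = (573.52 − 16.0628)·e^0.019950 = 557.4572 × 1.020150 = 568.6900
Market HK$577.05 > fair 568.6900: forward overpriced → cash-and-carry (borrow at r, buy the stock and collect the dividends, short the forward).
Profit at T = |F_mkt − F*| = |577.05 − 568.6900| = HK$8.36 per share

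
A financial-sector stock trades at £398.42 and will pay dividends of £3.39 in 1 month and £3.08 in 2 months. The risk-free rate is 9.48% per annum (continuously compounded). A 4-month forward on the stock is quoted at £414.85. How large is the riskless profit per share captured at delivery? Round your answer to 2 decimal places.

£10.24 per share

PV(dividends) I = 3.39·e^(−0.0948·1/12) + 3.08·e^(−0.0948·2/12) = 6.3950
Fair forward F* = (S − I)·e^(rT) = (398.42 − 6.3950)·e^0.031600 = 392.0250 × 1.032105 = 404.6110
Market £414.85 > fair 404.6110: forward overpriced → cash-and-carry (borrow at r, buy the stock and collect the dividends, short the forward).
Profit at T = |F_mkt − F*| = |414.85 − 404.6110| = £10.24 per share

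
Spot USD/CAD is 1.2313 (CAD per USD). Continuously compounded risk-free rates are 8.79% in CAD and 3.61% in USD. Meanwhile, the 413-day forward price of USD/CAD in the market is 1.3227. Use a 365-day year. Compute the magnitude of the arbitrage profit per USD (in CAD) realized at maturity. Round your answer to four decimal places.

Fair forward: F* = S·e^(carry·T), with carry = (r_CAD − r_USD) = 0.0879 − 0.0361 = 0.0518
F* = 1.2313 · e^(0.0518 × 413/365) = 1.2313 · e^0.058612 = 1.2313 × 1.060364 = 1.3056
Market 1.3227 > fair 1.3056: forward overpriced → cash-and-carry (buy spot, short the forward).
At maturity, profit = |F_mkt − F*| = |1.3227 − 1.3056| = 0.0171 per USD (in CAD)

0.0171 per USD (in CAD)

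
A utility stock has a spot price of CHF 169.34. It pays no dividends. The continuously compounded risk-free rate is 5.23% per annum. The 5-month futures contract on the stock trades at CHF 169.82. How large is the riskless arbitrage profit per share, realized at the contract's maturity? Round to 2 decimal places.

CHF 3.25 per share

Fair futures: F* = S·e^(carry·T), with carry = r = 0.0523
F* = 169.34 · e^(0.0523 × 5/12) = 169.34 · e^0.021792 = 169.34 × 1.022031 = CHF 173.0707
Market CHF 169.82 < fair CHF 173.0707: forward underpriced → reverse cash-and-carry (short spot, go long the forward).
At maturity, profit = |F_mkt − F*| = |169.82 − 173.0707| = CHF 3.25 per share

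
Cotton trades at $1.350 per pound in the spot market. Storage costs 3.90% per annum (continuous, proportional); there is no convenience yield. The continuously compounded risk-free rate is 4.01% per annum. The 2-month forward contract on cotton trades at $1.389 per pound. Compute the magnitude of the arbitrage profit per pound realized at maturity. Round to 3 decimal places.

Fair forward: F* = S·e^(carry·T), with carry = (r + u) = 0.0401 + 0.0390 = 0.0791
F* = 1.350 · e^(0.0791 × 2/12) = 1.350 · e^0.013183 = 1.350 × 1.013270 = $1.3679
Market $1.389 > fair $1.3679: forward overpriced → cash-and-carry (buy spot, short the forward).
At maturity, profit = |F_mkt − F*| = |1.389 − 1.3679| = $0.021 per pound

$0.021 per pound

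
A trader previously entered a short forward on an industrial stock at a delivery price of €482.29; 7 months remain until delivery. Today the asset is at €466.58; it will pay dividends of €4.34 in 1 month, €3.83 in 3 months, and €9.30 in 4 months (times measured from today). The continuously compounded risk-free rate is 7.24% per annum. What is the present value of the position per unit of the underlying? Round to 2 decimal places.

€12.92

PV(remaining dividends) I = 4.34·e^(−0.0724·1/12) + 3.83·e^(−0.0724·3/12) + 9.30·e^(−0.0724·4/12) = 17.1534
Current forward F = (S − I)·e^(rT) = (466.58 − 17.1534)·e^(0.0724·7/12) = 449.4266 × 1.043138 = 468.8140
Value (long) = (F − K)·e^(−rT) = (468.8140 − 482.29) × 0.958646 = -12.9187
Short position value = −(long value) = €12.92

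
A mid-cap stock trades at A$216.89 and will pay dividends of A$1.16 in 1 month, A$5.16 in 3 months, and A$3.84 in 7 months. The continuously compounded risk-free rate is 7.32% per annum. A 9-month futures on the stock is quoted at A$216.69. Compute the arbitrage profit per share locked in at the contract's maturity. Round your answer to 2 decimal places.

PV(dividends) I = 1.16·e^(−0.0732·1/12) + 5.16·e^(−0.0732·3/12) + 3.84·e^(−0.0732·7/12) = 9.8989
Fair futures F* = (S − I)·e^(rT) = (216.89 − 9.8989)·e^0.054900 = 206.9911 × 1.056435 = 218.6726
Market A$216.69 < fair 218.6726: forward underpriced → reverse cash-and-carry (short the stock, invest proceeds at r, pay the dividends, go long the forward).
Profit at T = |F_mkt − F*| = |216.69 − 218.6726| = A$1.98 per share

A$1.98 per share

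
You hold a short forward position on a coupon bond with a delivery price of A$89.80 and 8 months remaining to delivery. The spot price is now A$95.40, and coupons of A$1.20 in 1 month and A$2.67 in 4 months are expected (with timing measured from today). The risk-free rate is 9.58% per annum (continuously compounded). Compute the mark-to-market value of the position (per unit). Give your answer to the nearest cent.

PV(remaining coupons) I = 1.20·e^(−0.0958·1/12) + 2.67·e^(−0.0958·4/12) = 3.7765
Current forward F = (S − I)·e^(rT) = (95.40 − 3.7765)·e^(0.0958·8/12) = 91.6235 × 1.065950 = 97.6661
Value (long) = (F − K)·e^(−rT) = (97.6661 − 89.80) × 0.938130 = 7.3794
Short position value = −(long value) = -A$7.38

-A$7.38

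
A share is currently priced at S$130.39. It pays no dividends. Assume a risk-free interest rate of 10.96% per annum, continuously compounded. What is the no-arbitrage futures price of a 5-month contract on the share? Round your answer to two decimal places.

F = S·e^(rT) = 130.39 · e^(0.1096 × 5/12)
= 130.39 · e^0.045667 = 130.39 × 1.046726
F = S$136.48

S$136.48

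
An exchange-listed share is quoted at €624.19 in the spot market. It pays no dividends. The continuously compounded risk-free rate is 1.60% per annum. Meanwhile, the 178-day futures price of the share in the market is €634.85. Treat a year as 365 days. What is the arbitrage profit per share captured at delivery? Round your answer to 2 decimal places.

Fair futures: F* = S·e^(carry·T), with carry = r = 0.0160
F* = 624.19 · e^(0.0160 × 178/365) = 624.19 · e^0.007803 = 624.19 × 1.007834 = €629.0799
Market €634.85 > fair €629.0799: forward overpriced → cash-and-carry (buy spot, short the forward).
At maturity, profit = |F_mkt − F*| = |634.85 − 629.0799| = €5.77 per share

€5.77 per share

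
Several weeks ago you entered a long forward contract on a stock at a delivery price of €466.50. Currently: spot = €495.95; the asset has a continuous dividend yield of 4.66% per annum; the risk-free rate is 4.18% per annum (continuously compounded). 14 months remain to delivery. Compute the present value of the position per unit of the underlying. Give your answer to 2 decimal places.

Current fair forward for the remaining 14 months: F = S·e^((r − q)·T), (r − q) = 0.0418 − 0.0466 = -0.0048
F = 495.95 · e^(-0.0048 × 14/12) = 495.95 × 0.994416 = 493.1806
Value of long forward = (F − K)·e^(−rT) = (493.1806 − 466.50) · e^(−0.0418·14/12)
= 26.6806 × 0.952403 = 25.41

€25.41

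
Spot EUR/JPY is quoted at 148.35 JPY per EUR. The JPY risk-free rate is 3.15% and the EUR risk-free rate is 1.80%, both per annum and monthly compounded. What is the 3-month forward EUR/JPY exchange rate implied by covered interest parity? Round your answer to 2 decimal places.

148.85

By covered interest parity, F = S · (1+r_JPY/12)^(12T) / (1+r_EUR/12)^(12T)
= 148.35 × 1.007896 / 1.004507 = 148.35 × 1.003374
F = 148.85 JPY per EUR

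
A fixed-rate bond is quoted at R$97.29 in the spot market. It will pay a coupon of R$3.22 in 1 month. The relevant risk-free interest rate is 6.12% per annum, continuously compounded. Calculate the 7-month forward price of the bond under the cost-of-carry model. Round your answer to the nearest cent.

R$97.51

PV(coupons) I = 3.22·e^(−0.0612·1/12)
I = 3.2036
F = (S − I)·e^(rT) = (97.29 − 3.2036) · e^(0.0612·7/12)
= 94.0864 · e^0.035700 = 94.0864 × 1.036345 = R$97.51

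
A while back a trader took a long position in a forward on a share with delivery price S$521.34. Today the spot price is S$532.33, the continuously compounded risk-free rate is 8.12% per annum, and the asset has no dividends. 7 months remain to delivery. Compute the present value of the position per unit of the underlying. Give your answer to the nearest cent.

Current fair forward for the remaining 7 months: F = S·e^(r·T), r = 0.0812
F = 532.33 · e^(0.0812 × 7/12) = 532.33 × 1.048506 = 558.1512
Value of long forward = (F − K)·e^(−rT) = (558.1512 − 521.34) · e^(−0.0812·7/12)
= 36.8112 × 0.953738 = 35.11

S$35.11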